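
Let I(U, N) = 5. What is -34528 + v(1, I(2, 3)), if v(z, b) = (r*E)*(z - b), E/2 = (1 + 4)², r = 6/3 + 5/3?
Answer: -105784/3 ≈ -35261.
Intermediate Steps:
r = 11/3 (r = 6*(⅓) + 5*(⅓) = 2 + 5/3 = 11/3 ≈ 3.6667)
E = 50 (E = 2*(1 + 4)² = 2*5² = 2*25 = 50)
v(z, b) = -550*b/3 + 550*z/3 (v(z, b) = ((11/3)*50)*(z - b) = 550*(z - b)/3 = -550*b/3 + 550*z/3)
-34528 + v(1, I(2, 3)) = -34528 + (-550/3*5 + (550/3)*1) = -34528 + (-2750/3 + 550/3) = -34528 - 2200/3 = -105784/3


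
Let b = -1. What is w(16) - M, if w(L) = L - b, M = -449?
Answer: 466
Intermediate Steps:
w(L) = 1 + L (w(L) = L - 1*(-1) = L + 1 = 1 + L)
w(16) - M = (1 + 16) - 1*(-449) = 17 + 449 = 466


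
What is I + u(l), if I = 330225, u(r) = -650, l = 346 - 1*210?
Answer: 329575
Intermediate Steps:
l = 136 (l = 346 - 210 = 136)
I + u(l) = 330225 - 650 = 329575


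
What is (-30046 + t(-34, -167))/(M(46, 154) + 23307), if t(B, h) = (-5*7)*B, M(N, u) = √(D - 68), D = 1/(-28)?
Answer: -6277103392/5070018959 + 57712*I*√13335/15210056877 ≈ -1.2381 + 0.00043816*I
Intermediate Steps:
D = -1/28 ≈ -0.035714
M(N, u) = I*√13335/14 (M(N, u) = √(-1/28 - 68) = √(-1905/28) = I*√13335/14)
t(B, h) = -35*B
(-30046 + t(-34, -167))/(M(46, 154) + 23307) = (-30046 - 35*(-34))/(I*√13335/14 + 23307) = (-30046 + 1190)/(23307 + I*√13335/14) = -28856/(23307 + I*√13335/14)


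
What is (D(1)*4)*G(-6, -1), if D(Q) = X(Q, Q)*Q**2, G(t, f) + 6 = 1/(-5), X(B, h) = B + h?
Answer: -248/5 ≈ -49.600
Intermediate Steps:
G(t, f) = -31/5 (G(t, f) = -6 + 1/(-5) = -6 - 1/5 = -31/5)
D(Q) = 2*Q**3 (D(Q) = (Q + Q)*Q**2 = (2*Q)*Q**2 = 2*Q**3)
(D(1)*4)*G(-6, -1) = ((2*1**3)*4)*(-31/5) = ((2*1)*4)*(-31/5) = (2*4)*(-31/5) = 8*(-31/5) = -248/5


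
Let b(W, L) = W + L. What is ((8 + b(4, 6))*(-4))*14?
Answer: -1008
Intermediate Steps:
b(W, L) = L + W
((8 + b(4, 6))*(-4))*14 = ((8 + (6 + 4))*(-4))*14 = ((8 + 10)*(-4))*14 = (18*(-4))*14 = -72*14 = -1008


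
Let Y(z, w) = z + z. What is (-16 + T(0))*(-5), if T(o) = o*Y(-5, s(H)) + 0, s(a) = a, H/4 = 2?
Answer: 80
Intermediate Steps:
H = 8 (H = 4*2 = 8)
Y(z, w) = 2*z
T(o) = -10*o (T(o) = o*(2*(-5)) + 0 = o*(-10) + 0 = -10*o + 0 = -10*o)
(-16 + T(0))*(-5) = (-16 - 10*0)*(-5) = (-16 + 0)*(-5) = -16*(-5) = 80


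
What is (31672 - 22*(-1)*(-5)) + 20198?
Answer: 51760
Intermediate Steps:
(31672 - 22*(-1)*(-5)) + 20198 = (31672 + 22*(-5)) + 20198 = (31672 - 110) + 20198 = 31562 + 20198 = 51760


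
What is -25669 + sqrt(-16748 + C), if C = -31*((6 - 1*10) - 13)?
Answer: -25669 + I*sqrt(16221) ≈ -25669.0 + 127.36*I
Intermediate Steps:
C = 527 (C = -31*((6 - 10) - 13) = -31*(-4 - 13) = -31*(-17) = 527)
-25669 + sqrt(-16748 + C) = -25669 + sqrt(-16748 + 527) = -25669 + sqrt(-16221) = -25669 + I*sqrt(16221)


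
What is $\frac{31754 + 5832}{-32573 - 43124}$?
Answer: $- \frac{37586}{75697} \approx -0.49653$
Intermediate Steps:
$\frac{31754 + 5832}{-32573 - 43124} = \frac{37586}{-75697} = 37586 \left(- \frac{1}{75697}\right) = - \frac{37586}{75697}$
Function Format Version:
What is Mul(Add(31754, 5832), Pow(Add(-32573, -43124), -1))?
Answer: Rational(-37586, 75697) ≈ -0.49653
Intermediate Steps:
Mul(Add(31754, 5832), Pow(Add(-32573, -43124), -1)) = Mul(37586, Pow(-75697, -1)) = Mul(37586, Rational(-1, 75697)) = Rational(-37586, 75697)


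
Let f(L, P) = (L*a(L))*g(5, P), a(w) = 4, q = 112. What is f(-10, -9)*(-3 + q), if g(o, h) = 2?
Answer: -8720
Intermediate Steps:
f(L, P) = 8*L (f(L, P) = (L*4)*2 = (4*L)*2 = 8*L)
f(-10, -9)*(-3 + q) = (8*(-10))*(-3 + 112) = -80*109 = -8720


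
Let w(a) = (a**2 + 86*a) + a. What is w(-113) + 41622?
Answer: 44560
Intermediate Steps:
w(a) = a**2 + 87*a
w(-113) + 41622 = -113*(87 - 113) + 41622 = -113*(-26) + 41622 = 2938 + 41622 = 44560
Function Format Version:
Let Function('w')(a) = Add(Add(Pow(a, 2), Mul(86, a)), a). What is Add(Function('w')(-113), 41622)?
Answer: 44560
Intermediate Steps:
Function('w')(a) = Add(Pow(a, 2), Mul(87, a))
Add(Function('w')(-113), 41622) = Add(Mul(-113, Add(87, -113)), 41622) = Add(Mul(-113, -26), 41622) = Add(2938, 41622) = 44560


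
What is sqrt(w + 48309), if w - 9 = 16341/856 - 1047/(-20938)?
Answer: sqrt(2688262574738982)/235828 ≈ 219.86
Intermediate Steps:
w = 252175221/8961464 (w = 9 + (16341/856 - 1047/(-20938)) = 9 + (16341*(1/856) - 1047*(-1/20938)) = 9 + (16341/856 + 1047/20938) = 9 + 171522045/8961464 = 252175221/8961464 ≈ 28.140)
sqrt(w + 48309) = sqrt(252175221/8961464 + 48309) = sqrt(433171539597/8961464) = sqrt(2688262574738982)/235828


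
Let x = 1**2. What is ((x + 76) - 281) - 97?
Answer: -301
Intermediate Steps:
x = 1
((x + 76) - 281) - 97 = ((1 + 76) - 281) - 97 = (77 - 281) - 97 = -204 - 97 = -301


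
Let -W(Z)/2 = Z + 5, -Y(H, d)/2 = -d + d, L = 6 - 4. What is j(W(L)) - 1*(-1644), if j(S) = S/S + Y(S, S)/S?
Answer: 1645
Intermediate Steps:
L = 2
Y(H, d) = 0 (Y(H, d) = -2*(-d + d) = -2*0 = 0)
W(Z) = -10 - 2*Z (W(Z) = -2*(Z + 5) = -2*(5 + Z) = -10 - 2*Z)
j(S) = 1 (j(S) = S/S + 0/S = 1 + 0 = 1)
j(W(L)) - 1*(-1644) = 1 - 1*(-1644) = 1 + 1644 = 1645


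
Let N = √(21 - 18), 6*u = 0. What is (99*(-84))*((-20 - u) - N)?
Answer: 166320 + 8316*√3 ≈ 1.8072e+5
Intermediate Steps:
u = 0 (u = (⅙)*0 = 0)
N = √3 ≈ 1.7320
(99*(-84))*((-20 - u) - N) = (99*(-84))*((-20 - 1*0) - √3) = -8316*((-20 + 0) - √3) = -8316*(-20 - √3) = 166320 + 8316*√3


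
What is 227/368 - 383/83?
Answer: -122103/30544 ≈ -3.9976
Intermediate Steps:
227/368 - 383/83 = -122103/30544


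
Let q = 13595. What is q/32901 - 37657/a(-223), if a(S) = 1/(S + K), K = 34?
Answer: 234162122468/32901 ≈ 7.1172e+6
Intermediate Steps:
a(S) = 1/(34 + S) (a(S) = 1/(S + 34) = 1/(34 + S))
q/32901 - 37657/a(-223) = 13595/32901 - 37657/(1/(34 - 223)) = 13595*(1/32901) - 37657/(1/(-189)) = 13595/32901 - 37657/(-1/189) = 13595/32901 - 37657*(-189) = 13595/32901 + 7117173 = 234162122468/32901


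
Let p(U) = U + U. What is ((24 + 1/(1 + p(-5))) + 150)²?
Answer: 2449225/81 ≈ 30237.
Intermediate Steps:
p(U) = 2*U
((24 + 1/(1 + p(-5))) + 150)² = ((24 + 1/(1 + 2*(-5))) + 150)² = ((24 + 1/(1 - 10)) + 150)² = ((24 + 1/(-9)) + 150)² = ((24 - ⅑) + 150)² = (215/9 + 150)² = (1565/9)² = 2449225/81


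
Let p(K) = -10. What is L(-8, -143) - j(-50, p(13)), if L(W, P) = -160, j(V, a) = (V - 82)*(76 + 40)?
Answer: 15152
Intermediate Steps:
j(V, a) = -9512 + 116*V (j(V, a) = (-82 + V)*116 = -9512 + 116*V)
L(-8, -143) - j(-50, p(13)) = -160 - (-9512 + 116*(-50)) = -160 - (-9512 - 5800) = -160 - 1*(-15312) = -160 + 15312 = 15152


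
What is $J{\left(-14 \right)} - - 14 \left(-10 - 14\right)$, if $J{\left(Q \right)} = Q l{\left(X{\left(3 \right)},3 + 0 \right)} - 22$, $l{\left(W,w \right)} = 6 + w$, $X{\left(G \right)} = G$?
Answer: $-484$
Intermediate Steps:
$J{\left(Q \right)} = -22 + 9 Q$ ($J{\left(Q \right)} = Q \left(6 + \left(3 + 0\right)\right) - 22 = Q \left(6 + 3\right) - 22 = Q 9 - 22 = 9 Q - 22 = -22 + 9 Q$)
$J{\left(-14 \right)} - - 14 \left(-10 - 14\right) = \left(-22 + 9 \left(-14\right)\right) - - 14 \left(-10 - 14\right) = \left(-22 - 126\right) - \left(-14\right) \left(-24\right) = -148 - 336 = -484$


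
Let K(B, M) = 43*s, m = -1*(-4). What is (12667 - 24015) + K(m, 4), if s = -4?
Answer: -11520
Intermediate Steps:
m = 4
K(B, M) = -172 (K(B, M) = 43*(-4) = -172)
(12667 - 24015) + K(m, 4) = (12667 - 24015) - 172 = -11348 - 172 = -11520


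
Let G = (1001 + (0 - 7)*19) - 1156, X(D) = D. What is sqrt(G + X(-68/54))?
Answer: I*sqrt(23430)/9 ≈ 17.008*I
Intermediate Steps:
G = -288 (G = (1001 - 7*19) - 1156 = (1001 - 133) - 1156 = 868 - 1156 = -288)
sqrt(G + X(-68/54)) = sqrt(-288 - 68/54) = sqrt(-288 - 68*1/54) = sqrt(-288 - 34/27) = sqrt(-7810/27) = I*sqrt(23430)/9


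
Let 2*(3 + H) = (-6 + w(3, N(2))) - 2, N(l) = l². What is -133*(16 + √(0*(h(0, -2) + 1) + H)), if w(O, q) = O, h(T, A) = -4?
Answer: -2128 - 133*I*√22/2 ≈ -2128.0 - 311.91*I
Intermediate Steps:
H = -11/2 (H = -3 + ((-6 + 3) - 2)/2 = -3 + (-3 - 2)/2 = -3 + (½)*(-5) = -3 - 5/2 = -11/2 ≈ -5.5000)
-133*(16 + √(0*(h(0, -2) + 1) + H)) = -133*(16 + √(0*(-4 + 1) - 11/2)) = -133*(16 + √(0*(-3) - 11/2)) = -133*(16 + √(0 - 11/2)) = -133*(16 + √(-11/2)) = -133*(16 + I*√22/2) = -2128 - 133*I*√22/2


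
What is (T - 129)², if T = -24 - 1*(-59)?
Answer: 8836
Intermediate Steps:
T = 35 (T = -24 + 59 = 35)
(T - 129)² = (35 - 129)² = (-94)² = 8836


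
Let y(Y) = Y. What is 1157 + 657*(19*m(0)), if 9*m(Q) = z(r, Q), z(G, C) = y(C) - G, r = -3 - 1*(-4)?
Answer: -230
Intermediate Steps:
r = 1 (r = -3 + 4 = 1)
z(G, C) = C - G
m(Q) = -⅑ + Q/9 (m(Q) = (Q - 1*1)/9 = (Q - 1)/9 = (-1 + Q)/9 = -⅑ + Q/9)
1157 + 657*(19*m(0)) = 1157 + 657*(19*(-⅑ + (⅑)*0)) = 1157 + 657*(19*(-⅑ + 0)) = 1157 + 657*(19*(-⅑)) = 1157 + 657*(-19/9) = 1157 - 1387 = -230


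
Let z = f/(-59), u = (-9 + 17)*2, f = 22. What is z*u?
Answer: -352/59 ≈ -5.9661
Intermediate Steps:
u = 16 (u = 8*2 = 16)
z = -22/59 (z = 22/(-59) = 22*(-1/59) = -22/59 ≈ -0.37288)
z*u = -22/59*16 = -352/59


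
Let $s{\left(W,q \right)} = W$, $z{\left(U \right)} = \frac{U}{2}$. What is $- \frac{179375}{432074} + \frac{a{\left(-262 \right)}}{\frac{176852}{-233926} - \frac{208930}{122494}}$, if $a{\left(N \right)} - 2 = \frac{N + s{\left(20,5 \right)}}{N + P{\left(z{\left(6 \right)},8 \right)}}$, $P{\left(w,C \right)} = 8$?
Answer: $- \frac{520809738806846125}{322552546600637922} \approx -1.6147$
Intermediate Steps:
$z{\left(U \right)} = \frac{U}{2}$ ($z{\left(U \right)} = U \frac{1}{2} = \frac{U}{2}$)
$a{\left(N \right)} = 2 + \frac{20 + N}{8 + N}$ ($a{\left(N \right)} = 2 + \frac{N + 20}{N + 8} = 2 + \frac{20 + N}{8 + N}$)
$- \frac{179375}{432074} + \frac{a{\left(-262 \right)}}{\frac{176852}{-233926} - \frac{208930}{122494}} = - \frac{179375}{432074} + \frac{3 \frac{1}{8 - 262} \left(12 - 262\right)}{\frac{176852}{-233926} - \frac{208930}{122494}} = \left(-179375\right) \frac{1}{432074} + \frac{3 \frac{1}{-254} \left(-250\right)}{176852 \left(- \frac{1}{233926}\right) - \frac{104465}{61247}} = - \frac{179375}{432074} + \frac{3 \left(- \frac{1}{254}\right) \left(-250\right)}{- \frac{88426}{116963} - \frac{104465}{61247}} = - \frac{179375}{432074} + \frac{375}{127 \left(- \frac{17634367017}{7163632861}\right)} = - \frac{179375}{432074} + \frac{375}{127} \left(- \frac{7163632861}{17634367017}\right) = - \frac{179375}{432074} - \frac{895454107625}{746521537053} = - \frac{520809738806846125}{322552546600637922}$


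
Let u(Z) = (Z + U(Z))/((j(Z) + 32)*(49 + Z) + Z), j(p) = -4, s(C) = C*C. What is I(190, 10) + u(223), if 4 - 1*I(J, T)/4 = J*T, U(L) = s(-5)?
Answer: -59450728/7839 ≈ -7584.0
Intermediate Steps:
s(C) = C²
U(L) = 25 (U(L) = (-5)² = 25)
I(J, T) = 16 - 4*J*T
u(Z) = (25 + Z)/(1372 + 29*Z) (u(Z) = (Z + 25)/((-4 + 32)*(49 + Z) + Z) = (25 + Z)/(28*(49 + Z) + Z) = (25 + Z)/((1372 + 28*Z) + Z) = (25 + Z)/(1372 + 29*Z))
I(190, 10) + u(223) = (16 - 4*190*10) + (25 + 223)/(1372 + 29*223) = (16 - 7600) + 248/(1372 + 6467) = -7584 + 248/7839 = -59450728/7839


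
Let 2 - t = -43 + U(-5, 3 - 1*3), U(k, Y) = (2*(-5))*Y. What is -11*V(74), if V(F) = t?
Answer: -495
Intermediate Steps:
U(k, Y) = -10*Y
t = 45 (t = 2 - (-43 - 10*(3 - 1*3)) = 2 - (-43 - 10*(3 - 3)) = 2 - (-43 - 10*0) = 2 - (-43 + 0) = 2 - 1*(-43) = 2 + 43 = 45)
V(F) = 45
-11*V(74) = -11*45 = -495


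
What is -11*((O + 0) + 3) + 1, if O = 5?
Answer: -87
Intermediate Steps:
-11*((O + 0) + 3) + 1 = -11*((5 + 0) + 3) + 1 = -11*(5 + 3) + 1 = -11*8 + 1 = -88 + 1 = -87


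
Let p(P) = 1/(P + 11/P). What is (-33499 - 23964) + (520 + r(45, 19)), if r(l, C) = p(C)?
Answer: -21182777/372 ≈ -56943.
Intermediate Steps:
r(l, C) = C/(11 + C**2)
(-33499 - 23964) + (520 + r(45, 19)) = (-33499 - 23964) + (520 + 19/(11 + 19**2)) = -57463 + (520 + 19/(11 + 361)) = -57463 + (520 + 19/372) = -57463 + 193459/372 = -21182777/372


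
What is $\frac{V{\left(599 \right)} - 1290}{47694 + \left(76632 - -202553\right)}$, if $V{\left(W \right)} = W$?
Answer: $- \frac{691}{326879} \approx -0.0021139$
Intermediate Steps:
$\frac{V{\left(599 \right)} - 1290}{47694 + \left(76632 - -202553\right)} = \frac{599 - 1290}{47694 + \left(76632 - -202553\right)} = - \frac{691}{47694 + \left(76632 + 202553\right)} = - \frac{691}{47694 + 279185} = - \frac{691}{326879}$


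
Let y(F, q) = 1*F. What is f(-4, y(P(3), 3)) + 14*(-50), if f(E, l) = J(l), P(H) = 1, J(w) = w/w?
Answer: -699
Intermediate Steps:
J(w) = 1
y(F, q) = F
f(E, l) = 1
f(-4, y(P(3), 3)) + 14*(-50) = 1 + 14*(-50) = 1 - 700 = -699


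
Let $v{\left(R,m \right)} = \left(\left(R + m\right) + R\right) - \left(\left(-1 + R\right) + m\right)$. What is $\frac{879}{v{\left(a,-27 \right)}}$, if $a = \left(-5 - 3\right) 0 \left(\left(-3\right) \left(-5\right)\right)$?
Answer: $879$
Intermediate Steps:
$a = 0$ ($a = \left(-5 - 3\right) 0 \cdot 15 = \left(-8\right) 0 \cdot 15 = 0 \cdot 15 = 0$)
$v{\left(R,m \right)} = 1 + R$ ($v{\left(R,m \right)} = \left(m + 2 R\right) - \left(-1 + R + m\right) = 1 + R$)
$\frac{879}{v{\left(a,-27 \right)}} = \frac{879}{1 + 0} = \frac{879}{1} = 879 \cdot 1 = 879$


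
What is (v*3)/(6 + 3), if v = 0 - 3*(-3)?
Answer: 3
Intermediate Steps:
v = 9 (v = 0 + 9 = 9)
(v*3)/(6 + 3) = (9*3)/(6 + 3) = 27/9 = 27*(⅑) = 3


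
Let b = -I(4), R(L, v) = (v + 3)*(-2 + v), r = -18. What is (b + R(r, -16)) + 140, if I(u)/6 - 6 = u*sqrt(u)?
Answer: 290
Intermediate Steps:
R(L, v) = (-2 + v)*(3 + v) (R(L, v) = (3 + v)*(-2 + v) = (-2 + v)*(3 + v))
I(u) = 36 + 6*u**(3/2) (I(u) = 36 + 6*(u*sqrt(u)) = 36 + 6*u**(3/2))
b = -84 (b = -(36 + 6*4**(3/2)) = -(36 + 6*8) = -(36 + 48) = -1*84 = -84)
(b + R(r, -16)) + 140 = (-84 + (-6 - 16 + (-16)**2)) + 140 = (-84 + (-6 - 16 + 256)) + 140 = (-84 + 234) + 140 = 150 + 140 = 290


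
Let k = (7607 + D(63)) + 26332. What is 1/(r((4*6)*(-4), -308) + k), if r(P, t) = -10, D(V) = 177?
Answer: 1/34106 ≈ 2.9320e-5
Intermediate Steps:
k = 34116 (k = (7607 + 177) + 26332 = 7784 + 26332 = 34116)
1/(r((4*6)*(-4), -308) + k) = 1/(-10 + 34116) = 1/34106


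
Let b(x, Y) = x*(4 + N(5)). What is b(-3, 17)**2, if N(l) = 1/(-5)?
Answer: 3249/25 ≈ 129.96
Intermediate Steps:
N(l) = -1/5
b(x, Y) = 19*x/5 (b(x, Y) = x*(4 - 1/5) = x*(19/5) = 19*x/5)
b(-3, 17)**2 = ((19/5)*(-3))**2 = (-57/5)**2 = 3249/25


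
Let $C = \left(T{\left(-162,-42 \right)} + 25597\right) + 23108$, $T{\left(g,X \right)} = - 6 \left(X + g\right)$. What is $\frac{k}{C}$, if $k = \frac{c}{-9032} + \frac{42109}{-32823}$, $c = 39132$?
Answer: $- \frac{416189531}{3700454582286} \approx -0.00011247$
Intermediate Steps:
$T{\left(g,X \right)} = - 6 X - 6 g$
$C = 49929$ ($C = \left(\left(\left(-6\right) \left(-42\right) - -972\right) + 25597\right) + 23108 = \left(\left(252 + 972\right) + 25597\right) + 23108 = \left(1224 + 25597\right) + 23108 = 26821 + 23108 = 49929$)
$k = - \frac{416189531}{74114334}$ ($k = \frac{39132}{-9032} + \frac{42109}{-32823} = 39132 \left(- \frac{1}{9032}\right) + 42109 \left(- \frac{1}{32823}\right) = - \frac{9783}{2258} - \frac{42109}{32823} = - \frac{416189531}{74114334} \approx -5.6155$)
$\frac{k}{C} = - \frac{416189531}{74114334 \cdot 49929} = \left(- \frac{416189531}{74114334}\right) \frac{1}{49929} = - \frac{416189531}{3700454582286}$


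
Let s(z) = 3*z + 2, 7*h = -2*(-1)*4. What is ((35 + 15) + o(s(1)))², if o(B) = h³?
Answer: 311946244/117649 ≈ 2651.5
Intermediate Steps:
h = 8/7 (h = (-2*(-1)*4)/7 = (2*4)/7 = (⅐)*8 = 8/7 ≈ 1.1429)
s(z) = 2 + 3*z
o(B) = 512/343 (o(B) = (8/7)³ = 512/343)
((35 + 15) + o(s(1)))² = ((35 + 15) + 512/343)² = (50 + 512/343)² = (17662/343)² = 311946244/117649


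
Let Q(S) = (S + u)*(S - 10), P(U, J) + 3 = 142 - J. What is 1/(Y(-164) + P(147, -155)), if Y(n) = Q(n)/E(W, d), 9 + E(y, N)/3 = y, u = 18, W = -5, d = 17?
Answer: -7/2176 ≈ -0.0032169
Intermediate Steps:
P(U, J) = 139 - J (P(U, J) = -3 + (142 - J) = 139 - J)
E(y, N) = -27 + 3*y
Q(S) = (-10 + S)*(18 + S) (Q(S) = (S + 18)*(S - 10) = (18 + S)*(-10 + S) = (-10 + S)*(18 + S))
Y(n) = 30/7 - 4*n/21 - n²/42 (Y(n) = (-180 + n² + 8*n)/(-27 + 3*(-5)) = (-180 + n² + 8*n)/(-27 - 15) = (-180 + n² + 8*n)/(-42) = (-180 + n² + 8*n)*(-1/42) = 30/7 - 4*n/21 - n²/42)
1/(Y(-164) + P(147, -155)) = 1/((30/7 - 4/21*(-164) - 1/42*(-164)²) + (139 - 1*(-155))) = 1/((30/7 + 656/21 - 1/42*26896) + (139 + 155)) = 1/((30/7 + 656/21 - 13448/21) + 294) = 1/(-4234/7 + 294) = 1/(-2176/7) = -7/2176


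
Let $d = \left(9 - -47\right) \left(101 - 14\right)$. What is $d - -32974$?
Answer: $37846$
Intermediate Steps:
$d = 4872$ ($d = \left(9 + 47\right) 87 = 56 \cdot 87 = 4872$)
$d - -32974 = 4872 - -32974 = 4872 + 32974 = 37846$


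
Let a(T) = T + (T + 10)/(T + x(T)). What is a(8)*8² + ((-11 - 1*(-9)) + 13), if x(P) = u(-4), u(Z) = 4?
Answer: 619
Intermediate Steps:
x(P) = 4
a(T) = T + (10 + T)/(4 + T) (a(T) = T + (T + 10)/(T + 4) = T + (10 + T)/(4 + T))
a(8)*8² + ((-11 - 1*(-9)) + 13) = ((10 + 8² + 5*8)/(4 + 8))*8² + ((-11 - 1*(-9)) + 13) = ((10 + 64 + 40)/12)*64 + ((-11 + 9) + 13) = ((1/12)*114)*64 + (-2 + 13) = (19/2)*64 + 11 = 608 + 11 = 619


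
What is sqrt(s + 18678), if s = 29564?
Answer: sqrt(48242) ≈ 219.64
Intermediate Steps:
sqrt(s + 18678) = sqrt(29564 + 18678) = sqrt(48242)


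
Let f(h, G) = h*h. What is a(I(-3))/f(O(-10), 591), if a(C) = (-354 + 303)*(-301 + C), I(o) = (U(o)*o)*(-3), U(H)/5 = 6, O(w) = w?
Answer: 1581/100 ≈ 15.810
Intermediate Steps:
U(H) = 30 (U(H) = 5*6 = 30)
f(h, G) = h**2
I(o) = -90*o (I(o) = (30*o)*(-3) = -90*o)
a(C) = 15351 - 51*C (a(C) = -51*(-301 + C) = 15351 - 51*C)
a(I(-3))/f(O(-10), 591) = (15351 - (-4590)*(-3))/((-10)**2) = (15351 - 51*270)/100 = (15351 - 13770)*(1/100) = 1581*(1/100) = 1581/100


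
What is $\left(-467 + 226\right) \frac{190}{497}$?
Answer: $- \frac{45790}{497} \approx -92.133$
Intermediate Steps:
$\left(-467 + 226\right) \frac{190}{497} = - 241 \cdot 190 \cdot \frac{1}{497} = \left(-241\right) \frac{190}{497} = - \frac{45790}{497}$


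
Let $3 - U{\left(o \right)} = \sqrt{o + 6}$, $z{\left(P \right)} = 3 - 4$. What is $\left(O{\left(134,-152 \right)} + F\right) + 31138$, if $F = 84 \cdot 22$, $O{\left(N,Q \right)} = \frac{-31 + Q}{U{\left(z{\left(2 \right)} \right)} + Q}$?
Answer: $\frac{732184523}{22196} - \frac{183 \sqrt{5}}{22196} \approx 32987.0$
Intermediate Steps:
$z{\left(P \right)} = -1$ ($z{\left(P \right)} = 3 - 4 = -1$)
$U{\left(o \right)} = 3 - \sqrt{6 + o}$ ($U{\left(o \right)} = 3 - \sqrt{o + 6} = 3 - \sqrt{6 + o}$)
$O{\left(N,Q \right)} = \frac{-31 + Q}{3 + Q - \sqrt{5}}$ ($O{\left(N,Q \right)} = \frac{-31 + Q}{\left(3 - \sqrt{6 - 1}\right) + Q} = \frac{-31 + Q}{\left(3 - \sqrt{5}\right) + Q} = \frac{-31 + Q}{3 + Q - \sqrt{5}}$)
$F = 1848$
$\left(O{\left(134,-152 \right)} + F\right) + 31138 = \left(\frac{-31 - 152}{3 - 152 - \sqrt{5}} + 1848\right) + 31138 = \left(\frac{1}{-149 - \sqrt{5}} \left(-183\right) + 1848\right) + 31138 = \left(- \frac{183}{-149 - \sqrt{5}} + 1848\right) + 31138 = \left(1848 - \frac{183}{-149 - \sqrt{5}}\right) + 31138 = 32986 - \frac{183}{-149 - \sqrt{5}}$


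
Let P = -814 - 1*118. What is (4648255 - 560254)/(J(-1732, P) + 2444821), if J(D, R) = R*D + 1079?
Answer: 4088001/4060124 ≈ 1.0069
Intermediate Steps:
P = -932 (P = -814 - 118 = -932)
J(D, R) = 1079 + D*R (J(D, R) = D*R + 1079 = 1079 + D*R)
(4648255 - 560254)/(J(-1732, P) + 2444821) = (4648255 - 560254)/((1079 - 1732*(-932)) + 2444821) = 4088001/((1079 + 1614224) + 2444821) = 4088001/(1615303 + 2444821) = 4088001/4060124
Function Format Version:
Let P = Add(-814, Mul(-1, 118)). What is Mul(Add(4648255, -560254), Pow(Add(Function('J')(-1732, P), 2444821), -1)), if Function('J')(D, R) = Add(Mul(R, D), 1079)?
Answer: Rational(4088001, 4060124) ≈ 1.0069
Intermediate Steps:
P = -932 (P = Add(-814, -118) = -932)
Function('J')(D, R) = Add(1079, Mul(D, R)) (Function('J')(D, R) = Add(Mul(D, R), 1079) = Add(1079, Mul(D, R)))
Mul(Add(4648255, -560254), Pow(Add(Function('J')(-1732, P), 2444821), -1)) = Mul(Add(4648255, -560254), Pow(Add(Add(1079, Mul(-1732, -932)), 2444821), -1)) = Mul(4088001, Pow(Add(Add(1079, 1614224), 2444821), -1)) = Mul(4088001, Pow(Add(1615303, 2444821), -1)) = Mul(4088001, Pow(4060124, -1)) = Mul(4088001, Rational(1, 4060124)) = Rational(4088001, 4060124)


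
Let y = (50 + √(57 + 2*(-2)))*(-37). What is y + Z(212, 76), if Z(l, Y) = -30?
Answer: -1880 - 37*√53 ≈ -2149.4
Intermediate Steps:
y = -1850 - 37*√53 (y = (50 + √(57 - 4))*(-37) = (50 + √53)*(-37) = -1850 - 37*√53 ≈ -2119.4)
y + Z(212, 76) = (-1850 - 37*√53) - 30 = -1880 - 37*√53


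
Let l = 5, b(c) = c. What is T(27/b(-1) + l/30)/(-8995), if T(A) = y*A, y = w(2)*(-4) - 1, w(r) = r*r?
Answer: -391/7710 ≈ -0.050713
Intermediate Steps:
w(r) = r²
y = -17 (y = 2²*(-4) - 1 = 4*(-4) - 1 = -16 - 1 = -17)
T(A) = -17*A
T(27/b(-1) + l/30)/(-8995) = -17*(27/(-1) + 5/30)/(-8995) = -17*(27*(-1) + 5*(1/30))*(-1/8995) = -17*(-27 + ⅙)*(-1/8995) = -17*(-161/6)*(-1/8995) = (2737/6)*(-1/8995) = -391/7710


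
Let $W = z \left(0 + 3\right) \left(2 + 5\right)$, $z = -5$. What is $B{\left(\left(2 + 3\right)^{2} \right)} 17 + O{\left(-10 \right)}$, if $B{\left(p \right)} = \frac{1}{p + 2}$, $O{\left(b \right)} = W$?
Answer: $- \frac{2818}{27} \approx -104.37$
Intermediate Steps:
$W = -105$ ($W = - 5 \left(0 + 3\right) \left(2 + 5\right) = - 5 \cdot 3 \cdot 7 = \left(-5\right) 21 = -105$)
$O{\left(b \right)} = -105$
$B{\left(p \right)} = \frac{1}{2 + p}$
$B{\left(\left(2 + 3\right)^{2} \right)} 17 + O{\left(-10 \right)} = \frac{1}{2 + \left(2 + 3\right)^{2}} \cdot 17 - 105 = \frac{1}{2 + 5^{2}} \cdot 17 - 105 = \frac{1}{2 + 25} \cdot 17 - 105 = \frac{1}{27} \cdot 17 - 105 = \frac{17}{27} - 105 = - \frac{2818}{27}$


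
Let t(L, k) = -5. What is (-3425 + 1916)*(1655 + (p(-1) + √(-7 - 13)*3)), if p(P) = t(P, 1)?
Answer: -2489850 - 9054*I*√5 ≈ -2.4898e+6 - 20245.0*I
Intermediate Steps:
p(P) = -5
(-3425 + 1916)*(1655 + (p(-1) + √(-7 - 13)*3)) = (-3425 + 1916)*(1655 + (-5 + √(-7 - 13)*3)) = -1509*(1655 + (-5 + √(-20)*3)) = -1509*(1655 + (-5 + (2*I*√5)*3)) = -1509*(1655 + (-5 + 6*I*√5)) = -1509*(1650 + 6*I*√5) = -2489850 - 9054*I*√5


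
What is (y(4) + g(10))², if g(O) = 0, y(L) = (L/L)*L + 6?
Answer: 100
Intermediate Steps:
y(L) = 6 + L (y(L) = 1*L + 6 = L + 6 = 6 + L)
(y(4) + g(10))² = ((6 + 4) + 0)² = (10 + 0)² = 10² = 100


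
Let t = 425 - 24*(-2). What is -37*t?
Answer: -17501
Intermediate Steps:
t = 473 (t = 425 + 48 = 473)
-37*t = -37*473 = -17501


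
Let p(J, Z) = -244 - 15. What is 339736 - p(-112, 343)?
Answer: 339995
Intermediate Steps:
p(J, Z) = -259
339736 - p(-112, 343) = 339736 - 1*(-259) = 339736 + 259 = 339995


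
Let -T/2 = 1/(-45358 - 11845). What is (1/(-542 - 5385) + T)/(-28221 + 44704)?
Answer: -45349/5588432269423 ≈ -8.1148e-9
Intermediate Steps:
T = 2/57203 (T = -2/(-45358 - 11845) = -2/(-57203) = -2*(-1/57203) = 2/57203 ≈ 3.4963e-5)
(1/(-542 - 5385) + T)/(-28221 + 44704) = (1/(-542 - 5385) + 2/57203)/(-28221 + 44704) = (1/(-5927) + 2/57203)/16483 = (-1/5927 + 2/57203)*(1/16483) = -45349/339042181*1/16483 = -45349/5588432269423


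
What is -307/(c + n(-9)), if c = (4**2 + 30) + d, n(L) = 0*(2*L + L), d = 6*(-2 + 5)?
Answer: -307/64 ≈ -4.7969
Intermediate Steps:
d = 18 (d = 6*3 = 18)
n(L) = 0 (n(L) = 0*(3*L) = 0)
c = 64 (c = (4**2 + 30) + 18 = (16 + 30) + 18 = 46 + 18 = 64)
-307/(c + n(-9)) = -307/(64 + 0) = -307/64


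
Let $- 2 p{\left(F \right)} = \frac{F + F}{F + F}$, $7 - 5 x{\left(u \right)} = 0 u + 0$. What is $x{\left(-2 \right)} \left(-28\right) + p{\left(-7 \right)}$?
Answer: $- \frac{397}{10} \approx -39.7$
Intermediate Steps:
$x{\left(u \right)} = \frac{7}{5}$ ($x{\left(u \right)} = \frac{7}{5} - \frac{0 u + 0}{5} = \frac{7}{5} - \frac{0 + 0}{5} = \frac{7}{5} - 0 = \frac{7}{5} + 0 = \frac{7}{5}$)
$p{\left(F \right)} = - \frac{1}{2}$ ($p{\left(F \right)} = - \frac{\left(F + F\right) \frac{1}{F + F}}{2} = - \frac{2 F \frac{1}{2 F}}{2} = \left(- \frac{1}{2}\right) 1 = - \frac{1}{2}$)
$x{\left(-2 \right)} \left(-28\right) + p{\left(-7 \right)} = \frac{7}{5} \left(-28\right) - \frac{1}{2} = - \frac{196}{5} - \frac{1}{2} = - \frac{397}{10}$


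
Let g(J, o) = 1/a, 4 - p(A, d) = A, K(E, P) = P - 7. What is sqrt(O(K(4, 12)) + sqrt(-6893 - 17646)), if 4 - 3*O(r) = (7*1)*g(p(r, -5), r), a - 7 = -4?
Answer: sqrt(5 + 9*I*sqrt(24539))/3 ≈ 8.8658 + 8.8344*I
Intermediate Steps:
K(E, P) = -7 + P
a = 3 (a = 7 - 4 = 3)
p(A, d) = 4 - A
g(J, o) = 1/3
O(r) = 5/9 (O(r) = 4/3 - 7*1/(3*3) = 4/3 - 7/(3*3) = 4/3 - 1/3*7/3 = 4/3 - 7/9 = 5/9)
sqrt(O(K(4, 12)) + sqrt(-6893 - 17646)) = sqrt(5/9 + sqrt(-6893 - 17646)) = sqrt(5/9 + sqrt(-24539)) = sqrt(5/9 + I*sqrt(24539))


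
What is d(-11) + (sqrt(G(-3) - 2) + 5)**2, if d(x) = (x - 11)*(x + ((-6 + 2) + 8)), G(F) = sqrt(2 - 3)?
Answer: 154 + (5 + sqrt(-2 + I))**2 ≈ 180.44 + 15.553*I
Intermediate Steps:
G(F) = I (G(F) = sqrt(-1) = I)
d(x) = (-11 + x)*(4 + x) (d(x) = (-11 + x)*(x + (-4 + 8)) = (-11 + x)*(x + 4) = (-11 + x)*(4 + x))
d(-11) + (sqrt(G(-3) - 2) + 5)**2 = (-44 + (-11)**2 - 7*(-11)) + (sqrt(I - 2) + 5)**2 = (-44 + 121 + 77) + (sqrt(-2 + I) + 5)**2 = 154 + (5 + sqrt(-2 + I))**2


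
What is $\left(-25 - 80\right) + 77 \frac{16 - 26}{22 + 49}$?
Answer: $- \frac{8225}{71} \approx -115.85$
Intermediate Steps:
$\left(-25 - 80\right) + 77 \frac{16 - 26}{22 + 49} = \left(-25 - 80\right) + 77 \left(- \frac{10}{71}\right) = -105 + 77 \left(\left(-10\right) \frac{1}{71}\right) = -105 + 77 \left(- \frac{10}{71}\right) = -105 - \frac{770}{71} = - \frac{8225}{71}$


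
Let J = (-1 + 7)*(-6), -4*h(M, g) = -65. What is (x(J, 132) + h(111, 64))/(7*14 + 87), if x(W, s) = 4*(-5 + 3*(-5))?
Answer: -51/148 ≈ -0.34459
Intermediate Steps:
h(M, g) = 65/4 (h(M, g) = -1/4*(-65) = 65/4)
J = -36 (J = 6*(-6) = -36)
x(W, s) = -80 (x(W, s) = 4*(-5 - 15) = 4*(-20) = -80)
(x(J, 132) + h(111, 64))/(7*14 + 87) = (-80 + 65/4)/(7*14 + 87) = -255/(4*(98 + 87)) = -255/4/185 = -255/4*1/185 = -51/148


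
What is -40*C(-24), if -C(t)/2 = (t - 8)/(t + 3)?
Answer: 2560/21 ≈ 121.90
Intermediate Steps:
C(t) = -2*(-8 + t)/(3 + t) (C(t) = -2*(t - 8)/(t + 3) = -2*(-8 + t)/(3 + t))
-40*C(-24) = -80*(8 - 1*(-24))/(3 - 24) = -80*(8 + 24)/(-21) = -80*(-1)*32/21 = -40*(-64/21) = 2560/21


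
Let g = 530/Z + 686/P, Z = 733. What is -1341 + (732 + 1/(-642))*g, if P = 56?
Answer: 5116999529/627448 ≈ 8155.3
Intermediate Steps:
g = 38037/2932 (g = 530/733 + 686/56 = 530*(1/733) + 686*(1/56) = 530/733 + 49/4 = 38037/2932 ≈ 12.973)
-1341 + (732 + 1/(-642))*g = -1341 + (732 + 1/(-642))*(38037/2932) = -1341 + (732 - 1/642)*(38037/2932) = -1341 + (469943/642)*(38037/2932) = -1341 + 5958407297/627448 = 5116999529/627448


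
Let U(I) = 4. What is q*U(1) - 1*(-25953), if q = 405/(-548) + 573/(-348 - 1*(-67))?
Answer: 998684832/38497 ≈ 25942.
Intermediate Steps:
q = -427809/153988 (q = 405*(-1/548) + 573/(-348 + 67) = -405/548 + 573/(-281) = -405/548 + 573*(-1/281) = -405/548 - 573/281 = -427809/153988 ≈ -2.7782)
q*U(1) - 1*(-25953) = -427809/153988*4 - 1*(-25953) = -427809/38497 + 25953 = 998684832/38497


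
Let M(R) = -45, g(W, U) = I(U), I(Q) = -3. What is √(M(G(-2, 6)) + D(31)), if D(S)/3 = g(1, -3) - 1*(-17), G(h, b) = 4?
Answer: I*√3 ≈ 1.732*I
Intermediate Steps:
g(W, U) = -3
D(S) = 42 (D(S) = 3*(-3 - 1*(-17)) = 3*(-3 + 17) = 3*14 = 42)
√(M(G(-2, 6)) + D(31)) = √(-45 + 42) = √(-3) = I*√3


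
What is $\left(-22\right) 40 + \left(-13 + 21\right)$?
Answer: $-872$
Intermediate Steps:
$\left(-22\right) 40 + \left(-13 + 21\right) = -880 + 8 = -872$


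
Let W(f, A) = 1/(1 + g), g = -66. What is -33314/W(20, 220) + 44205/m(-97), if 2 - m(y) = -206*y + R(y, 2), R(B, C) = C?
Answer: 43269178415/19982 ≈ 2.1654e+6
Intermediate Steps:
W(f, A) = -1/65 (W(f, A) = 1/(1 - 66) = 1/(-65) = -1/65)
m(y) = 206*y (m(y) = 2 - (-206*y + 2) = 2 - (2 - 206*y) = 2 + (-2 + 206*y) = 206*y)
-33314/W(20, 220) + 44205/m(-97) = -33314/(-1/65) + 44205/((206*(-97))) = -33314*(-65) + 44205/(-19982) = 2165410 + 44205*(-1/19982) = 2165410 - 44205/19982 = 43269178415/19982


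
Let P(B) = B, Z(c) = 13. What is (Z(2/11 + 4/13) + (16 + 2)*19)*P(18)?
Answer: 6390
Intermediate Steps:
(Z(2/11 + 4/13) + (16 + 2)*19)*P(18) = (13 + (16 + 2)*19)*18 = (13 + 18*19)*18 = (13 + 342)*18 = 355*18 = 6390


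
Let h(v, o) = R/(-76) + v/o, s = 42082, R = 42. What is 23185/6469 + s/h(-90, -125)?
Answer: 4879636255/19407 ≈ 2.5144e+5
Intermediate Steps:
h(v, o) = -21/38 + v/o (h(v, o) = 42/(-76) + v/o = 42*(-1/76) + v/o = -21/38 + v/o)
23185/6469 + s/h(-90, -125) = 23185/6469 + 42082/(-21/38 - 90/(-125)) = 23185*(1/6469) + 42082/(-21/38 - 90*(-1/125)) = 23185/6469 + 42082/(-21/38 + 18/25) = 23185/6469 + 42082/(159/950) = 23185/6469 + 42082*(950/159) = 23185/6469 + 754300/3 = 4879636255/19407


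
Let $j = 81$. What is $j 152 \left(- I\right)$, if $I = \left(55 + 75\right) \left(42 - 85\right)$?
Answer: $68824080$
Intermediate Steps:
$I = -5590$ ($I = 130 \left(-43\right) = -5590$)
$j 152 \left(- I\right) = 81 \cdot 152 \left(\left(-1\right) \left(-5590\right)\right) = 12312 \cdot 5590 = 68824080$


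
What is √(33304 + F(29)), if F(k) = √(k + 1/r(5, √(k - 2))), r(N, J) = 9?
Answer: √(299736 + 3*√262)/3 ≈ 182.51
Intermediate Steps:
F(k) = √(⅑ + k) (F(k) = √(k + 1/9) = √(k + ⅑) = √(⅑ + k))
√(33304 + F(29)) = √(33304 + √(1 + 9*29)/3) = √(33304 + √(1 + 261)/3) = √(33304 + √262/3)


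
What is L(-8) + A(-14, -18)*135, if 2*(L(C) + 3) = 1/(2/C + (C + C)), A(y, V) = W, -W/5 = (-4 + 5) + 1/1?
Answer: -87947/65 ≈ -1353.0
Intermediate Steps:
W = -10 (W = -5*((-4 + 5) + 1/1) = -5*(1 + 1) = -5*2 = -10)
A(y, V) = -10
L(C) = -3 + 1/(2*(2*C + 2/C)) (L(C) = -3 + 1/(2*(2/C + (C + C))) = -3 + 1/(2*(2/C + 2*C)) = -3 + 1/(2*(2*C + 2/C)))
L(-8) + A(-14, -18)*135 = (-12 - 8 - 12*(-8)**2)/(4*(1 + (-8)**2)) - 10*135 = (-12 - 8 - 12*64)/(4*(1 + 64)) - 1350 = (1/4)*(-12 - 8 - 768)/65 - 1350 = (1/4)*(1/65)*(-788) - 1350 = -197/65 - 1350 = -87947/65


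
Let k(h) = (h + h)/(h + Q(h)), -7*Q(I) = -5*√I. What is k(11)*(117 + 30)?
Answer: 79233/257 - 5145*√11/257 ≈ 241.90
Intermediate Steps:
Q(I) = 5*√I/7 (Q(I) = -(-5)*√I/7 = 5*√I/7)
k(h) = 2*h/(h + 5*√h/7) (k(h) = (h + h)/(h + 5*√h/7) = (2*h)/(h + 5*√h/7) = 2*h/(h + 5*√h/7))
k(11)*(117 + 30) = (14*11/(5*√11 + 7*11))*(117 + 30) = (14*11/(5*√11 + 77))*147 = (14*11/(77 + 5*√11))*147 = (154/(77 + 5*√11))*147 = 22638/(77 + 5*√11)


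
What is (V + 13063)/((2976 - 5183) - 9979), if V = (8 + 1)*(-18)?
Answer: -12901/12186 ≈ -1.0587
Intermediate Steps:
V = -162 (V = 9*(-18) = -162)
(V + 13063)/((2976 - 5183) - 9979) = (-162 + 13063)/((2976 - 5183) - 9979) = 12901/(-2207 - 9979) = 12901/(-12186) = 12901*(-1/12186) = -12901/12186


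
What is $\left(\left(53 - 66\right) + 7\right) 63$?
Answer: $-378$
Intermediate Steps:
$\left(\left(53 - 66\right) + 7\right) 63 = \left(-13 + 7\right) 63 = \left(-6\right) 63 = -378$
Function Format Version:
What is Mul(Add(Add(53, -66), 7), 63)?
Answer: -378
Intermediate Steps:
Mul(Add(Add(53, -66), 7), 63) = Mul(Add(-13, 7), 63) = Mul(-6, 63) = -378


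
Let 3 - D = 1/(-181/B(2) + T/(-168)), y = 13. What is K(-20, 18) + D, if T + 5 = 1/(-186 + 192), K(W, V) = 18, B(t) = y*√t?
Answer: 349518318891/16643494223 + 1195399296*√2/16643494223 ≈ 21.102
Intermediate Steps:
B(t) = 13*√t
T = -29/6 (T = -5 + 1/(-186 + 192) = -5 + 1/6 = -5 + ⅙ = -29/6 ≈ -4.8333)
D = 3 - 1/(29/1008 - 181*√2/26) (D = 3 - 1/(-181*√2/26 - 29/6/(-168)) = 3 - 1/(-181*√2/26 - 29/6*(-1/168)) = 3 - 1/(-181*√2/26 + 29/1008) = 3 - 1/(29/1008 - 181*√2/26) ≈ 3.1019)
K(-20, 18) + D = 18 + (49935422877/16643494223 + 1195399296*√2/16643494223) = 349518318891/16643494223 + 1195399296*√2/16643494223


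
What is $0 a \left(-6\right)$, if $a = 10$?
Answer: $0$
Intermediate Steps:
$0 a \left(-6\right) = 0 \cdot 10 \left(-6\right) = 0 \left(-6\right) = 0$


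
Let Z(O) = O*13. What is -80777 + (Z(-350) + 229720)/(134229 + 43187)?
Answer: -7165453531/88708 ≈ -80776.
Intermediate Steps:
Z(O) = 13*O
-80777 + (Z(-350) + 229720)/(134229 + 43187) = -80777 + (13*(-350) + 229720)/(134229 + 43187) = -80777 + (-4550 + 229720)/177416 = -80777 + 225170*(1/177416) = -80777 + 112585/88708 = -7165453531/88708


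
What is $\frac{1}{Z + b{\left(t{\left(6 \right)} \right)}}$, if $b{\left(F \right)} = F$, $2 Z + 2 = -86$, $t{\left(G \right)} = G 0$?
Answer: $- \frac{1}{44} \approx -0.022727$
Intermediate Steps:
$t{\left(G \right)} = 0$
$Z = -44$ ($Z = -1 + \frac{1}{2} \left(-86\right) = -1 - 43 = -44$)
$\frac{1}{Z + b{\left(t{\left(6 \right)} \right)}} = \frac{1}{-44 + 0} = \frac{1}{-44} = - \frac{1}{44}$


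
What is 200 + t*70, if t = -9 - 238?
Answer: -17090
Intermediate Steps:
t = -247
200 + t*70 = 200 - 247*70 = 200 - 17290 = -17090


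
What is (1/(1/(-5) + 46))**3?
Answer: 125/12008989 ≈ 1.0409e-5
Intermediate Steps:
(1/(1/(-5) + 46))**3 = (1/(-1/5 + 46))**3 = (1/(229/5))**3 = (5/229)**3 = 125/12008989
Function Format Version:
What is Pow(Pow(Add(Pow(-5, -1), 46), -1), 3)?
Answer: Rational(125, 12008989) ≈ 1.0409e-5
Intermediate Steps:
Pow(Pow(Add(Pow(-5, -1), 46), -1), 3) = Pow(Pow(Add(Rational(-1, 5), 46), -1), 3) = Pow(Pow(Rational(229, 5), -1), 3) = Pow(Rational(5, 229), 3) = Rational(125, 12008989)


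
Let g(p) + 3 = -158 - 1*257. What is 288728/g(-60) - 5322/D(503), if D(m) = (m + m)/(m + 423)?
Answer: -53419006/9557 ≈ -5589.5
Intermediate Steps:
g(p) = -418 (g(p) = -3 + (-158 - 1*257) = -3 + (-158 - 257) = -3 - 415 = -418)
D(m) = 2*m/(423 + m) (D(m) = (2*m)/(423 + m) = 2*m/(423 + m))
288728/g(-60) - 5322/D(503) = 288728/(-418) - 5322/(2*503/(423 + 503)) = 288728*(-1/418) - 5322/(2*503/926) = -13124/19 - 5322/(2*503*(1/926)) = -13124/19 - 5322/503/463 = -13124/19 - 5322*463/503 = -13124/19 - 2464086/503 = -53419006/9557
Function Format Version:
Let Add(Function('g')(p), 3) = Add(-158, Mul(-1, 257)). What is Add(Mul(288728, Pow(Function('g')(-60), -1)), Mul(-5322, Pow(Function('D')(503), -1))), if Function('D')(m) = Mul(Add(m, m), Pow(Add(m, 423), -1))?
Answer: Rational(-53419006, 9557) ≈ -5589.5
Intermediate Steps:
Function('g')(p) = -418 (Function('g')(p) = Add(-3, Add(-158, Mul(-1, 257))) = Add(-3, Add(-158, -257)) = Add(-3, -415) = -418)
Function('D')(m) = Mul(2, m, Pow(Add(423, m), -1)) (Function('D')(m) = Mul(Mul(2, m), Pow(Add(423, m), -1)) = Mul(2, m, Pow(Add(423, m), -1)))
Add(Mul(288728, Pow(Function('g')(-60), -1)), Mul(-5322, Pow(Function('D')(503), -1))) = Add(Mul(288728, Pow(-418, -1)), Mul(-5322, Pow(Mul(2, 503, Pow(Add(423, 503), -1)), -1))) = Add(Mul(288728, Rational(-1, 418)), Mul(-5322, Pow(Mul(2, 503, Pow(926, -1)), -1))) = Add(Rational(-13124, 19), Mul(-5322, Pow(Mul(2, 503, Rational(1, 926)), -1))) = Add(Rational(-13124, 19), Mul(-5322, Pow(Rational(503, 463), -1))) = Add(Rational(-13124, 19), Mul(-5322, Rational(463, 503))) = Add(Rational(-13124, 19), Rational(-2464086, 503)) = Rational(-53419006, 9557)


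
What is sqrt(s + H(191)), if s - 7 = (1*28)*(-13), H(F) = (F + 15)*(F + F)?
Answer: sqrt(78335) ≈ 279.88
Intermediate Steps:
H(F) = 2*F*(15 + F) (H(F) = (15 + F)*(2*F) = 2*F*(15 + F))
s = -357 (s = 7 + (1*28)*(-13) = 7 + 28*(-13) = 7 - 364 = -357)
sqrt(s + H(191)) = sqrt(-357 + 2*191*(15 + 191)) = sqrt(-357 + 2*191*206) = sqrt(-357 + 78692) = sqrt(78335)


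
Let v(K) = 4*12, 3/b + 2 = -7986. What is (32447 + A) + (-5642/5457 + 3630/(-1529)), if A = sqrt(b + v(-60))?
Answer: 24609210733/758523 + sqrt(765691737)/3994 ≈ 32451.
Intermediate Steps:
b = -3/7988 (b = 3/(-2 - 7986) = 3/(-7988) = 3*(-1/7988) = -3/7988 ≈ -0.00037556)
v(K) = 48
A = sqrt(765691737)/3994 (A = sqrt(-3/7988 + 48) = sqrt(383421/7988) = sqrt(765691737)/3994 ≈ 6.9282)
(32447 + A) + (-5642/5457 + 3630/(-1529)) = (32447 + sqrt(765691737)/3994) + (-5642/5457 + 3630/(-1529)) = (32447 + sqrt(765691737)/3994) + (-5642*1/5457 + 3630*(-1/1529)) = (32447 + sqrt(765691737)/3994) + (-5642/5457 - 330/139) = (32447 + sqrt(765691737)/3994) - 2585048/758523 = 24609210733/758523 + sqrt(765691737)/3994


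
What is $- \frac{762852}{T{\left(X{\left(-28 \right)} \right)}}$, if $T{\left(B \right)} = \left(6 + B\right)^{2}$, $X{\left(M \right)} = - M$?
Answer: $- \frac{190713}{289} \approx -659.91$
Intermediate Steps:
$- \frac{762852}{T{\left(X{\left(-28 \right)} \right)}} = - \frac{762852}{\left(6 - -28\right)^{2}} = - \frac{762852}{\left(6 + 28\right)^{2}} = - \frac{762852}{34^{2}} = - \frac{762852}{1156} = \left(-762852\right) \frac{1}{1156} = - \frac{190713}{289}$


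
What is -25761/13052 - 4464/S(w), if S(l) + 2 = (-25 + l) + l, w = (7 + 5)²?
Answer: -7220861/378508 ≈ -19.077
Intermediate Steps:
w = 144 (w = 12² = 144)
S(l) = -27 + 2*l (S(l) = -2 + ((-25 + l) + l) = -2 + (-25 + 2*l) = -27 + 2*l)
-25761/13052 - 4464/S(w) = -25761/13052 - 4464/(-27 + 2*144) = -25761*1/13052 - 4464/(-27 + 288) = -25761/13052 - 4464/261 = -25761/13052 - 4464*1/261 = -25761/13052 - 496/29 = -7220861/378508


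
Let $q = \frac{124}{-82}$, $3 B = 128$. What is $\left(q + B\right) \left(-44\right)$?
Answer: $- \frac{222728}{123} \approx -1810.8$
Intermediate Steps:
$B = \frac{128}{3}$ ($B = \frac{1}{3} \cdot 128 = \frac{128}{3} \approx 42.667$)
$q = - \frac{62}{41}$ ($q = 124 \left(- \frac{1}{82}\right) = - \frac{62}{41} \approx -1.5122$)
$\left(q + B\right) \left(-44\right) = \left(- \frac{62}{41} + \frac{128}{3}\right) \left(-44\right) = \frac{5062}{123} \left(-44\right) = - \frac{222728}{123}$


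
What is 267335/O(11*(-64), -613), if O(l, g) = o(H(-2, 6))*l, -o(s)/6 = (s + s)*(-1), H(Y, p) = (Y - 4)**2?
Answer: -267335/304128 ≈ -0.87902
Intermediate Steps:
H(Y, p) = (-4 + Y)**2
o(s) = 12*s (o(s) = -6*(s + s)*(-1) = -6*2*s*(-1) = -(-12)*s = 12*s)
O(l, g) = 432*l (O(l, g) = (12*(-4 - 2)**2)*l = (12*(-6)**2)*l = (12*36)*l = 432*l)
267335/O(11*(-64), -613) = 267335/((432*(11*(-64)))) = 267335/((432*(-704))) = 267335/(-304128) = 267335*(-1/304128) = -267335/304128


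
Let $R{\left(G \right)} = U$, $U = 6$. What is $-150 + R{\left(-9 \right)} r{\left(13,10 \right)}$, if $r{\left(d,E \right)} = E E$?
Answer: $450$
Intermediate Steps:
$R{\left(G \right)} = 6$
$r{\left(d,E \right)} = E^{2}$
$-150 + R{\left(-9 \right)} r{\left(13,10 \right)} = -150 + 6 \cdot 10^{2} = -150 + 6 \cdot 100 = -150 + 600 = 450$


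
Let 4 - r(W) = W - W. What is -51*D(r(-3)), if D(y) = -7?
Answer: 357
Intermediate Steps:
r(W) = 4 (r(W) = 4 - (W - W) = 4 - 1*0 = 4 + 0 = 4)
-51*D(r(-3)) = -51*(-7) = 357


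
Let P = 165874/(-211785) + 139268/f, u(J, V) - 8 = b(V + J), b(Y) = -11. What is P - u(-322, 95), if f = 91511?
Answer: 10351078453/2768665305 ≈ 3.7387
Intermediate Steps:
u(J, V) = -3 (u(J, V) = 8 - 11 = -3)
P = 2045082538/2768665305 (P = 165874/(-211785) + 139268/91511 = 165874*(-1/211785) + 139268*(1/91511) = -165874/211785 + 139268/91511 = 2045082538/2768665305 ≈ 0.73865)
P - u(-322, 95) = 2045082538/2768665305 - 1*(-3) = 2045082538/2768665305 + 3 = 10351078453/2768665305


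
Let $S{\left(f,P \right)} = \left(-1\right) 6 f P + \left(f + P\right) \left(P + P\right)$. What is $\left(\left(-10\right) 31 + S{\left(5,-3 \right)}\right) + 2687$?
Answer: $2455$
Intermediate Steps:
$S{\left(f,P \right)} = - 6 P f + 2 P \left(P + f\right)$ ($S{\left(f,P \right)} = - 6 f P + \left(P + f\right) 2 P = - 6 P f + 2 P \left(P + f\right)$)
$\left(\left(-10\right) 31 + S{\left(5,-3 \right)}\right) + 2687 = \left(\left(-10\right) 31 + 2 \left(-3\right) \left(-3 - 10\right)\right) + 2687 = \left(-310 + 2 \left(-3\right) \left(-3 - 10\right)\right) + 2687 = \left(-310 + 2 \left(-3\right) \left(-13\right)\right) + 2687 = \left(-310 + 78\right) + 2687 = -232 + 2687 = 2455$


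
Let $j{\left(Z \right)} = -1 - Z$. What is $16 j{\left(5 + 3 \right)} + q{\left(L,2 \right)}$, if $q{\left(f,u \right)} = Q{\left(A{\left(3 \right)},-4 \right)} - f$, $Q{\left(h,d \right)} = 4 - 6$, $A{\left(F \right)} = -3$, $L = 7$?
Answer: $-153$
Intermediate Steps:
$Q{\left(h,d \right)} = -2$ ($Q{\left(h,d \right)} = 4 - 6 = -2$)
$q{\left(f,u \right)} = -2 - f$
$16 j{\left(5 + 3 \right)} + q{\left(L,2 \right)} = 16 \left(-1 - \left(5 + 3\right)\right) - 9 = 16 \left(-1 - 8\right) - 9 = 16 \left(-9\right) - 9 = -144 - 9 = -153$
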